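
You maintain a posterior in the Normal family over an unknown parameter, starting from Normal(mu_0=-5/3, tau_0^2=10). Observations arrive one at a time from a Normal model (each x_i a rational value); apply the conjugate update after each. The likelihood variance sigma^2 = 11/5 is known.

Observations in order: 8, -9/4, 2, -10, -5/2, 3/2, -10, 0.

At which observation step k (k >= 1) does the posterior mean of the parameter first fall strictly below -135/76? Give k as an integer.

k = 7

obs 1: x=8 → posterior Normal(1145/183, 110/61)
obs 2: x=-9/4 → posterior Normal(1615/666, 110/111)
obs 3: x=2 → posterior Normal(2215/966, 110/161)
obs 4: x=-10 → posterior Normal(-785/1266, 110/211)
obs 5: x=-5/2 → posterior Normal(-1535/1566, 110/261)
obs 6: x=3/2 → posterior Normal(-1085/1866, 110/311)
obs 7: x=-10 → posterior Normal(-215/114, 110/361)
obs 8: x=0 → posterior Normal(-4085/2466, 110/411)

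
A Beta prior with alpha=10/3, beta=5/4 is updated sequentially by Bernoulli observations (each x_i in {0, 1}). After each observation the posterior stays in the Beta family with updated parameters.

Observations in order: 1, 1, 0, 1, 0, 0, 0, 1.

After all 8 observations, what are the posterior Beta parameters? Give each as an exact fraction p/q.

alpha=22/3, beta=21/4

obs 1: x=1 → posterior Beta(13/3, 5/4)
obs 2: x=1 → posterior Beta(16/3, 5/4)
obs 3: x=0 → posterior Beta(16/3, 9/4)
obs 4: x=1 → posterior Beta(19/3, 9/4)
obs 5: x=0 → posterior Beta(19/3, 13/4)
obs 6: x=0 → posterior Beta(19/3, 17/4)
obs 7: x=0 → posterior Beta(19/3, 21/4)
obs 8: x=1 → posterior Beta(22/3, 21/4)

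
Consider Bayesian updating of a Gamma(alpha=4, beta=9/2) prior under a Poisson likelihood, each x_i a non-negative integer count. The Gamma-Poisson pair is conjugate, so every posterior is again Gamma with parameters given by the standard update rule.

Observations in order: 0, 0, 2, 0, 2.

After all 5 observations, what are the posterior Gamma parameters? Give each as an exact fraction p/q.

obs 1: x=0 → posterior Gamma(4, 11/2)
obs 2: x=0 → posterior Gamma(4, 13/2)
obs 3: x=2 → posterior Gamma(6, 15/2)
obs 4: x=0 → posterior Gamma(6, 17/2)
obs 5: x=2 → posterior Gamma(8, 19/2)

alpha=8, beta=19/2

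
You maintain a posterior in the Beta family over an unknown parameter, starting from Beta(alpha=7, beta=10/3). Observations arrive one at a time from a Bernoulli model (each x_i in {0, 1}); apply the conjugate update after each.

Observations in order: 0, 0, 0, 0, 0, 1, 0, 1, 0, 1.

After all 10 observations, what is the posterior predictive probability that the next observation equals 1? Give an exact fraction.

30/61

obs 1: x=0 → posterior Beta(7, 13/3)
obs 2: x=0 → posterior Beta(7, 16/3)
obs 3: x=0 → posterior Beta(7, 19/3)
obs 4: x=0 → posterior Beta(7, 22/3)
obs 5: x=0 → posterior Beta(7, 25/3)
obs 6: x=1 → posterior Beta(8, 25/3)
obs 7: x=0 → posterior Beta(8, 28/3)
obs 8: x=1 → posterior Beta(9, 28/3)
obs 9: x=0 → posterior Beta(9, 31/3)
obs 10: x=1 → posterior Beta(10, 31/3)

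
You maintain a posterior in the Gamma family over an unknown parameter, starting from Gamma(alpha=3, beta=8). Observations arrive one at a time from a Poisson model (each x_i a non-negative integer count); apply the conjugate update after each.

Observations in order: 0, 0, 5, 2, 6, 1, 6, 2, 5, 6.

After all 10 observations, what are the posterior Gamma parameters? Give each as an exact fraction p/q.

alpha=36, beta=18

obs 1: x=0 → posterior Gamma(3, 9)
obs 2: x=0 → posterior Gamma(3, 10)
obs 3: x=5 → posterior Gamma(8, 11)
obs 4: x=2 → posterior Gamma(10, 12)
obs 5: x=6 → posterior Gamma(16, 13)
obs 6: x=1 → posterior Gamma(17, 14)
obs 7: x=6 → posterior Gamma(23, 15)
obs 8: x=2 → posterior Gamma(25, 16)
obs 9: x=5 → posterior Gamma(30, 17)
obs 10: x=6 → posterior Gamma(36, 18)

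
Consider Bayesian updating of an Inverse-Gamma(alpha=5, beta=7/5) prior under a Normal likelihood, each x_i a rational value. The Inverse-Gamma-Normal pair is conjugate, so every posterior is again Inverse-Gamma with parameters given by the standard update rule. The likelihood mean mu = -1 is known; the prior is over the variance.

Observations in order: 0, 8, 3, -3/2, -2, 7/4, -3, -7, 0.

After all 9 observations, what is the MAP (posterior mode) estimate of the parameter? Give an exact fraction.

obs 1: x=0 → posterior Inverse-Gamma(11/2, 19/10)
obs 2: x=8 → posterior Inverse-Gamma(6, 212/5)
obs 3: x=3 → posterior Inverse-Gamma(13/2, 252/5)
obs 4: x=-3/2 → posterior Inverse-Gamma(7, 2021/40)
obs 5: x=-2 → posterior Inverse-Gamma(15/2, 2041/40)
obs 6: x=7/4 → posterior Inverse-Gamma(8, 8769/160)
obs 7: x=-3 → posterior Inverse-Gamma(17/2, 9089/160)
obs 8: x=-7 → posterior Inverse-Gamma(9, 11969/160)
obs 9: x=0 → posterior Inverse-Gamma(19/2, 12049/160)

12049/1680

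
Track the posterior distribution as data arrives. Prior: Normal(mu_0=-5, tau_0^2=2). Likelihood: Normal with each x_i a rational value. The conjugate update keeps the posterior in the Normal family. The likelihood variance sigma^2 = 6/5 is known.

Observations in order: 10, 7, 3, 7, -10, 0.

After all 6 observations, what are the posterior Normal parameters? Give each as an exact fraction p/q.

mu_0=70/33, tau_0^2=2/11

obs 1: x=10 → posterior Normal(35/8, 3/4)
obs 2: x=7 → posterior Normal(70/13, 6/13)
obs 3: x=3 → posterior Normal(85/18, 1/3)
obs 4: x=7 → posterior Normal(120/23, 6/23)
obs 5: x=-10 → posterior Normal(5/2, 3/14)
obs 6: x=0 → posterior Normal(70/33, 2/11)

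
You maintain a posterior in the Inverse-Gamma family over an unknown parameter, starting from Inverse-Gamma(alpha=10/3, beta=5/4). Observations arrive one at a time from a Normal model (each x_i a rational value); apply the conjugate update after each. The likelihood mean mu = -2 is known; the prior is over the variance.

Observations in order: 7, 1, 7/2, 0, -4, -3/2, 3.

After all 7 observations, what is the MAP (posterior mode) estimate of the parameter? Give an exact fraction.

obs 1: x=7 → posterior Inverse-Gamma(23/6, 167/4)
obs 2: x=1 → posterior Inverse-Gamma(13/3, 185/4)
obs 3: x=7/2 → posterior Inverse-Gamma(29/6, 491/8)
obs 4: x=0 → posterior Inverse-Gamma(16/3, 507/8)
obs 5: x=-4 → posterior Inverse-Gamma(35/6, 523/8)
obs 6: x=-3/2 → posterior Inverse-Gamma(19/3, 131/2)
obs 7: x=3 → posterior Inverse-Gamma(41/6, 78)

468/47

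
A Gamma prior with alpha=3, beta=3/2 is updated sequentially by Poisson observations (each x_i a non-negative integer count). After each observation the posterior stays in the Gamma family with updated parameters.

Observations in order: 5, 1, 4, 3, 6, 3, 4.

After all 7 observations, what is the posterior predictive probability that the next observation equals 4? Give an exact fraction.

obs 1: x=5 → posterior Gamma(8, 5/2)
obs 2: x=1 → posterior Gamma(9, 7/2)
obs 3: x=4 → posterior Gamma(13, 9/2)
obs 4: x=3 → posterior Gamma(16, 11/2)
obs 5: x=6 → posterior Gamma(22, 13/2)
obs 6: x=3 → posterior Gamma(25, 15/2)
obs 7: x=4 → posterior Gamma(29, 17/2)

277305437647340206506994707760346531585920/1580770532156861979997149793605296459437459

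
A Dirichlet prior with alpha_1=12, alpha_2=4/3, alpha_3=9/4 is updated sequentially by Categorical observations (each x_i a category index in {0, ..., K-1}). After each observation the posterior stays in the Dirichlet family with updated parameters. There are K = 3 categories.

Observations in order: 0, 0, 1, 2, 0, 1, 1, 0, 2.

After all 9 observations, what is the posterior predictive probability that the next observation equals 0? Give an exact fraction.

192/295

obs 1: x=0 → posterior Dirichlet(13, 4/3, 9/4)
obs 2: x=0 → posterior Dirichlet(14, 4/3, 9/4)
obs 3: x=1 → posterior Dirichlet(14, 7/3, 9/4)
obs 4: x=2 → posterior Dirichlet(14, 7/3, 13/4)
obs 5: x=0 → posterior Dirichlet(15, 7/3, 13/4)
obs 6: x=1 → posterior Dirichlet(15, 10/3, 13/4)
obs 7: x=1 → posterior Dirichlet(15, 13/3, 13/4)
obs 8: x=0 → posterior Dirichlet(16, 13/3, 13/4)
obs 9: x=2 → posterior Dirichlet(16, 13/3, 17/4)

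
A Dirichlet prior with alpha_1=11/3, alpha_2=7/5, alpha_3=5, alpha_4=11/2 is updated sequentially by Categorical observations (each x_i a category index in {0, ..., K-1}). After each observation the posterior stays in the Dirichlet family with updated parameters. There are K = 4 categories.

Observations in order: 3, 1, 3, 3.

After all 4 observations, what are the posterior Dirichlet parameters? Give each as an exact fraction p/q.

alpha_1=11/3, alpha_2=12/5, alpha_3=5, alpha_4=17/2

obs 1: x=3 → posterior Dirichlet(11/3, 7/5, 5, 13/2)
obs 2: x=1 → posterior Dirichlet(11/3, 12/5, 5, 13/2)
obs 3: x=3 → posterior Dirichlet(11/3, 12/5, 5, 15/2)
obs 4: x=3 → posterior Dirichlet(11/3, 12/5, 5, 17/2)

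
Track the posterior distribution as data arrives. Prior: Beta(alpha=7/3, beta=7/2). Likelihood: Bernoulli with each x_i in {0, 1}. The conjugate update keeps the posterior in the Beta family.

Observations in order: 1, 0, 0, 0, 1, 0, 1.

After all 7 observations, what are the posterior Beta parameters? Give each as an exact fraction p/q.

alpha=16/3, beta=15/2

obs 1: x=1 → posterior Beta(10/3, 7/2)
obs 2: x=0 → posterior Beta(10/3, 9/2)
obs 3: x=0 → posterior Beta(10/3, 11/2)
obs 4: x=0 → posterior Beta(10/3, 13/2)
obs 5: x=1 → posterior Beta(13/3, 13/2)
obs 6: x=0 → posterior Beta(13/3, 15/2)
obs 7: x=1 → posterior Beta(16/3, 15/2)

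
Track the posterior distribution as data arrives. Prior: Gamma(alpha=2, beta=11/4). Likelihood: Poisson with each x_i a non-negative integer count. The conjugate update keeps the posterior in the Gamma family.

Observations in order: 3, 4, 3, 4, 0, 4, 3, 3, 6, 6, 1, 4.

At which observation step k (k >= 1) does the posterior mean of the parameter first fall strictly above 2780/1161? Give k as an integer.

obs 1: x=3 → posterior Gamma(5, 15/4)
obs 2: x=4 → posterior Gamma(9, 19/4)
obs 3: x=3 → posterior Gamma(12, 23/4)
obs 4: x=4 → posterior Gamma(16, 27/4)
obs 5: x=0 → posterior Gamma(16, 31/4)
obs 6: x=4 → posterior Gamma(20, 35/4)
obs 7: x=3 → posterior Gamma(23, 39/4)
obs 8: x=3 → posterior Gamma(26, 43/4)
obs 9: x=6 → posterior Gamma(32, 47/4)
obs 10: x=6 → posterior Gamma(38, 51/4)
obs 11: x=1 → posterior Gamma(39, 55/4)
obs 12: x=4 → posterior Gamma(43, 59/4)

k = 8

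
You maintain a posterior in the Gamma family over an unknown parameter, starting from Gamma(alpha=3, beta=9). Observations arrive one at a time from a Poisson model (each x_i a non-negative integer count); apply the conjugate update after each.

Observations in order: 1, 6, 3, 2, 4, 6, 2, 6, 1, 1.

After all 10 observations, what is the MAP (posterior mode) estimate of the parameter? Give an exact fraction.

obs 1: x=1 → posterior Gamma(4, 10)
obs 2: x=6 → posterior Gamma(10, 11)
obs 3: x=3 → posterior Gamma(13, 12)
obs 4: x=2 → posterior Gamma(15, 13)
obs 5: x=4 → posterior Gamma(19, 14)
obs 6: x=6 → posterior Gamma(25, 15)
obs 7: x=2 → posterior Gamma(27, 16)
obs 8: x=6 → posterior Gamma(33, 17)
obs 9: x=1 → posterior Gamma(34, 18)
obs 10: x=1 → posterior Gamma(35, 19)

34/19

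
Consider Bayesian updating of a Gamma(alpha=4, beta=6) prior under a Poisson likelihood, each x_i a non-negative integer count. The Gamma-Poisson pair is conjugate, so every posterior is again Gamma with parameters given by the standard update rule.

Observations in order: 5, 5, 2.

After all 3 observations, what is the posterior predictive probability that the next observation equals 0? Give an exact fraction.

obs 1: x=5 → posterior Gamma(9, 7)
obs 2: x=5 → posterior Gamma(14, 8)
obs 3: x=2 → posterior Gamma(16, 9)

1853020188851841/10000000000000000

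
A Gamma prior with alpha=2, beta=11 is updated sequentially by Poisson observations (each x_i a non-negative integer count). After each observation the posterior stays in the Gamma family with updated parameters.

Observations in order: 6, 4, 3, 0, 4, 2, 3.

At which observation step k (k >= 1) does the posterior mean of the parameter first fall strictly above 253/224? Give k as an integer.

k = 5

obs 1: x=6 → posterior Gamma(8, 12)
obs 2: x=4 → posterior Gamma(12, 13)
obs 3: x=3 → posterior Gamma(15, 14)
obs 4: x=0 → posterior Gamma(15, 15)
obs 5: x=4 → posterior Gamma(19, 16)
obs 6: x=2 → posterior Gamma(21, 17)
obs 7: x=3 → posterior Gamma(24, 18)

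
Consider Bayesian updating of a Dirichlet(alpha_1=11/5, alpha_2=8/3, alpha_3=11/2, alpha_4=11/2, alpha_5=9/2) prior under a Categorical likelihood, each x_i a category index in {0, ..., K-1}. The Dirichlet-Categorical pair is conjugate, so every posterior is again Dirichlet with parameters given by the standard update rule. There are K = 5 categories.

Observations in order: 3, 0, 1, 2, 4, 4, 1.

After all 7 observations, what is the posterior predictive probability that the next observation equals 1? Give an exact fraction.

140/821

obs 1: x=3 → posterior Dirichlet(11/5, 8/3, 11/2, 13/2, 9/2)
obs 2: x=0 → posterior Dirichlet(16/5, 8/3, 11/2, 13/2, 9/2)
obs 3: x=1 → posterior Dirichlet(16/5, 11/3, 11/2, 13/2, 9/2)
obs 4: x=2 → posterior Dirichlet(16/5, 11/3, 13/2, 13/2, 9/2)
obs 5: x=4 → posterior Dirichlet(16/5, 11/3, 13/2, 13/2, 11/2)
obs 6: x=4 → posterior Dirichlet(16/5, 11/3, 13/2, 13/2, 13/2)
obs 7: x=1 → posterior Dirichlet(16/5, 14/3, 13/2, 13/2, 13/2)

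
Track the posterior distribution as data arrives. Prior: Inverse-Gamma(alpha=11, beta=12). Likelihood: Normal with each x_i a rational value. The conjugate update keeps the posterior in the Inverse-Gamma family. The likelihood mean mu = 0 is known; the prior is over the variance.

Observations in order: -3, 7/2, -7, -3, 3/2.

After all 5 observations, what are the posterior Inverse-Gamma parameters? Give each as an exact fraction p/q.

obs 1: x=-3 → posterior Inverse-Gamma(23/2, 33/2)
obs 2: x=7/2 → posterior Inverse-Gamma(12, 181/8)
obs 3: x=-7 → posterior Inverse-Gamma(25/2, 377/8)
obs 4: x=-3 → posterior Inverse-Gamma(13, 413/8)
obs 5: x=3/2 → posterior Inverse-Gamma(27/2, 211/4)

alpha=27/2, beta=211/4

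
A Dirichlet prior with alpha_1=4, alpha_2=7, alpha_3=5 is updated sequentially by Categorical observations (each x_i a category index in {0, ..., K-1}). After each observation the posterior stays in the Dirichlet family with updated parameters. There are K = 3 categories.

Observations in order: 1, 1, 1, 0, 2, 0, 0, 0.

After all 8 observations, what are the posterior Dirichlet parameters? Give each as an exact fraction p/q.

obs 1: x=1 → posterior Dirichlet(4, 8, 5)
obs 2: x=1 → posterior Dirichlet(4, 9, 5)
obs 3: x=1 → posterior Dirichlet(4, 10, 5)
obs 4: x=0 → posterior Dirichlet(5, 10, 5)
obs 5: x=2 → posterior Dirichlet(5, 10, 6)
obs 6: x=0 → posterior Dirichlet(6, 10, 6)
obs 7: x=0 → posterior Dirichlet(7, 10, 6)
obs 8: x=0 → posterior Dirichlet(8, 10, 6)

alpha_1=8, alpha_2=10, alpha_3=6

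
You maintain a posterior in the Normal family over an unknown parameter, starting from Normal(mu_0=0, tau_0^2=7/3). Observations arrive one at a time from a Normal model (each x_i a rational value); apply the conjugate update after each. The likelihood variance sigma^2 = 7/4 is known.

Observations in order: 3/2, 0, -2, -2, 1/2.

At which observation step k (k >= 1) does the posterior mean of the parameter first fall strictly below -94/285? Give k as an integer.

obs 1: x=3/2 → posterior Normal(6/7, 1)
obs 2: x=0 → posterior Normal(6/11, 7/11)
obs 3: x=-2 → posterior Normal(-2/15, 7/15)
obs 4: x=-2 → posterior Normal(-10/19, 7/19)
obs 5: x=1/2 → posterior Normal(-8/23, 7/23)

k = 4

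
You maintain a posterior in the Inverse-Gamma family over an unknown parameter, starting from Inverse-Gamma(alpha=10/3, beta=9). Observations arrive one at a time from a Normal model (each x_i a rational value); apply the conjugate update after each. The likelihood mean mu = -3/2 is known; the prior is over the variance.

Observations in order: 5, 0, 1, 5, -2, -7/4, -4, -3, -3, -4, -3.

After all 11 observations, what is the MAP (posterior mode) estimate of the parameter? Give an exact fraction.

obs 1: x=5 → posterior Inverse-Gamma(23/6, 241/8)
obs 2: x=0 → posterior Inverse-Gamma(13/3, 125/4)
obs 3: x=1 → posterior Inverse-Gamma(29/6, 275/8)
obs 4: x=5 → posterior Inverse-Gamma(16/3, 111/2)
obs 5: x=-2 → posterior Inverse-Gamma(35/6, 445/8)
obs 6: x=-7/4 → posterior Inverse-Gamma(19/3, 1781/32)
obs 7: x=-4 → posterior Inverse-Gamma(41/6, 1881/32)
obs 8: x=-3 → posterior Inverse-Gamma(22/3, 1917/32)
obs 9: x=-3 → posterior Inverse-Gamma(47/6, 1953/32)
obs 10: x=-4 → posterior Inverse-Gamma(25/3, 2053/32)
obs 11: x=-3 → posterior Inverse-Gamma(53/6, 2089/32)

6267/944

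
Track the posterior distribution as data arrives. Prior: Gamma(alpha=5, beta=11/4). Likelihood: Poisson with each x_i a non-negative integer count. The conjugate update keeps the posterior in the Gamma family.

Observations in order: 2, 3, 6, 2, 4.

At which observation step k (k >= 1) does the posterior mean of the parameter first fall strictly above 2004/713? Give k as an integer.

obs 1: x=2 → posterior Gamma(7, 15/4)
obs 2: x=3 → posterior Gamma(10, 19/4)
obs 3: x=6 → posterior Gamma(16, 23/4)
obs 4: x=2 → posterior Gamma(18, 27/4)
obs 5: x=4 → posterior Gamma(22, 31/4)

k = 5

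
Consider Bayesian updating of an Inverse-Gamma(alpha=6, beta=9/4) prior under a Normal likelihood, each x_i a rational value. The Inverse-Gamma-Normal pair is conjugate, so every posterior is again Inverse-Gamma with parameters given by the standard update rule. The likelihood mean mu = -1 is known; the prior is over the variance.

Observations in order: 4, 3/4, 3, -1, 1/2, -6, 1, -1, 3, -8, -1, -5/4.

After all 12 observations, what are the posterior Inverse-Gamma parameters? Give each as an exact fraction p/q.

alpha=12, beta=1159/16

obs 1: x=4 → posterior Inverse-Gamma(13/2, 59/4)
obs 2: x=3/4 → posterior Inverse-Gamma(7, 521/32)
obs 3: x=3 → posterior Inverse-Gamma(15/2, 777/32)
obs 4: x=-1 → posterior Inverse-Gamma(8, 777/32)
obs 5: x=1/2 → posterior Inverse-Gamma(17/2, 813/32)
obs 6: x=-6 → posterior Inverse-Gamma(9, 1213/32)
obs 7: x=1 → posterior Inverse-Gamma(19/2, 1277/32)
obs 8: x=-1 → posterior Inverse-Gamma(10, 1277/32)
obs 9: x=3 → posterior Inverse-Gamma(21/2, 1533/32)
obs 10: x=-8 → posterior Inverse-Gamma(11, 2317/32)
obs 11: x=-1 → posterior Inverse-Gamma(23/2, 2317/32)
obs 12: x=-5/4 → posterior Inverse-Gamma(12, 1159/16)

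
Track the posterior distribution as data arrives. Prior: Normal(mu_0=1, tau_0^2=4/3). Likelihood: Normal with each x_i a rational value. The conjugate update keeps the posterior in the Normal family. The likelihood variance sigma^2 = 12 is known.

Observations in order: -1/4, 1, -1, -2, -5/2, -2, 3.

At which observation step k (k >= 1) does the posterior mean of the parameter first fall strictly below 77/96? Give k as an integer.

k = 3

obs 1: x=-1/4 → posterior Normal(7/8, 6/5)
obs 2: x=1 → posterior Normal(39/44, 12/11)
obs 3: x=-1 → posterior Normal(35/48, 1)
obs 4: x=-2 → posterior Normal(27/52, 12/13)
obs 5: x=-5/2 → posterior Normal(17/56, 6/7)
obs 6: x=-2 → posterior Normal(3/20, 4/5)
obs 7: x=3 → posterior Normal(21/64, 3/4)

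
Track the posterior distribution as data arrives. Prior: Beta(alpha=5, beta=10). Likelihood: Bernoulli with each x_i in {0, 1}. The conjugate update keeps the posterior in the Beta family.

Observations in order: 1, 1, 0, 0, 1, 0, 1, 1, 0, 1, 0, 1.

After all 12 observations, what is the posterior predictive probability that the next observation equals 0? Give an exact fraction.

obs 1: x=1 → posterior Beta(6, 10)
obs 2: x=1 → posterior Beta(7, 10)
obs 3: x=0 → posterior Beta(7, 11)
obs 4: x=0 → posterior Beta(7, 12)
obs 5: x=1 → posterior Beta(8, 12)
obs 6: x=0 → posterior Beta(8, 13)
obs 7: x=1 → posterior Beta(9, 13)
obs 8: x=1 → posterior Beta(10, 13)
obs 9: x=0 → posterior Beta(10, 14)
obs 10: x=1 → posterior Beta(11, 14)
obs 11: x=0 → posterior Beta(11, 15)
obs 12: x=1 → posterior Beta(12, 15)

5/9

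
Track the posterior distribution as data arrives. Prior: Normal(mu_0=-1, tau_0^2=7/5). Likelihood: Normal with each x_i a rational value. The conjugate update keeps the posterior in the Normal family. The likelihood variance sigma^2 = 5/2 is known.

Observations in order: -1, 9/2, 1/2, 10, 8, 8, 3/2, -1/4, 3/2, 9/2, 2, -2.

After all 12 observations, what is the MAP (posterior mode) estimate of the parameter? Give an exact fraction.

993/386

obs 1: x=-1 → posterior Normal(-1, 35/39)
obs 2: x=9/2 → posterior Normal(24/53, 35/53)
obs 3: x=1/2 → posterior Normal(31/67, 35/67)
obs 4: x=10 → posterior Normal(19/9, 35/81)
obs 5: x=8 → posterior Normal(283/95, 7/19)
obs 6: x=8 → posterior Normal(395/109, 35/109)
obs 7: x=3/2 → posterior Normal(416/123, 35/123)
obs 8: x=-1/4 → posterior Normal(825/274, 35/137)
obs 9: x=3/2 → posterior Normal(867/302, 35/151)
obs 10: x=9/2 → posterior Normal(331/110, 7/33)
obs 11: x=2 → posterior Normal(1049/358, 35/179)
obs 12: x=-2 → posterior Normal(993/386, 35/193)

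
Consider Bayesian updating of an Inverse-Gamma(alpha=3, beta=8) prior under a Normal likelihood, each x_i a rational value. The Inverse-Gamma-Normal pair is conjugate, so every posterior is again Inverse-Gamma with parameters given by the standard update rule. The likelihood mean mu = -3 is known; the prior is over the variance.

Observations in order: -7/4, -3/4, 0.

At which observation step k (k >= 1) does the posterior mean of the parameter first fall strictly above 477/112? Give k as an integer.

obs 1: x=-7/4 → posterior Inverse-Gamma(7/2, 281/32)
obs 2: x=-3/4 → posterior Inverse-Gamma(4, 181/16)
obs 3: x=0 → posterior Inverse-Gamma(9/2, 253/16)

k = 3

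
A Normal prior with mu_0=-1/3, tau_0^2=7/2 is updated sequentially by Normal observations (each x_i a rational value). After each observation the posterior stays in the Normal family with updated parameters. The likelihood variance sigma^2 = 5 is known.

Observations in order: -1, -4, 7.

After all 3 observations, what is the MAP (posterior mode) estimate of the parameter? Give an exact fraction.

32/93

obs 1: x=-1 → posterior Normal(-31/51, 35/17)
obs 2: x=-4 → posterior Normal(-115/72, 35/24)
obs 3: x=7 → posterior Normal(32/93, 35/31)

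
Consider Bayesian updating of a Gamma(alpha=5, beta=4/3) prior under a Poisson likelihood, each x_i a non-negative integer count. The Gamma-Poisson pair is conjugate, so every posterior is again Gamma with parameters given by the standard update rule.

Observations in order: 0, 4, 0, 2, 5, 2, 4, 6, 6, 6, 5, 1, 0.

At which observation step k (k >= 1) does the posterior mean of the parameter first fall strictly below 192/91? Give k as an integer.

obs 1: x=0 → posterior Gamma(5, 7/3)
obs 2: x=4 → posterior Gamma(9, 10/3)
obs 3: x=0 → posterior Gamma(9, 13/3)
obs 4: x=2 → posterior Gamma(11, 16/3)
obs 5: x=5 → posterior Gamma(16, 19/3)
obs 6: x=2 → posterior Gamma(18, 22/3)
obs 7: x=4 → posterior Gamma(22, 25/3)
obs 8: x=6 → posterior Gamma(28, 28/3)
obs 9: x=6 → posterior Gamma(34, 31/3)
obs 10: x=6 → posterior Gamma(40, 34/3)
obs 11: x=5 → posterior Gamma(45, 37/3)
obs 12: x=1 → posterior Gamma(46, 40/3)
obs 13: x=0 → posterior Gamma(46, 43/3)

k = 3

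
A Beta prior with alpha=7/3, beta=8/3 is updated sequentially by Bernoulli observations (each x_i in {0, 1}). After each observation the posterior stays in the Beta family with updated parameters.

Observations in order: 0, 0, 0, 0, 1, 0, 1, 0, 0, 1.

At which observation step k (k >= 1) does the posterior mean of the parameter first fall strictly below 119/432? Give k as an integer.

k = 4

obs 1: x=0 → posterior Beta(7/3, 11/3)
obs 2: x=0 → posterior Beta(7/3, 14/3)
obs 3: x=0 → posterior Beta(7/3, 17/3)
obs 4: x=0 → posterior Beta(7/3, 20/3)
obs 5: x=1 → posterior Beta(10/3, 20/3)
obs 6: x=0 → posterior Beta(10/3, 23/3)
obs 7: x=1 → posterior Beta(13/3, 23/3)
obs 8: x=0 → posterior Beta(13/3, 26/3)
obs 9: x=0 → posterior Beta(13/3, 29/3)
obs 10: x=1 → posterior Beta(16/3, 29/3)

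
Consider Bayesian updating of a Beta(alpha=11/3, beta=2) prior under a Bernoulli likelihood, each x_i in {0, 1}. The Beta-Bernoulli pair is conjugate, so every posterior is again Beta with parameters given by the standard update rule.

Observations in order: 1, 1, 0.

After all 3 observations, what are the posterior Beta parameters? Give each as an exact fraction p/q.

alpha=17/3, beta=3

obs 1: x=1 → posterior Beta(14/3, 2)
obs 2: x=1 → posterior Beta(17/3, 2)
obs 3: x=0 → posterior Beta(17/3, 3)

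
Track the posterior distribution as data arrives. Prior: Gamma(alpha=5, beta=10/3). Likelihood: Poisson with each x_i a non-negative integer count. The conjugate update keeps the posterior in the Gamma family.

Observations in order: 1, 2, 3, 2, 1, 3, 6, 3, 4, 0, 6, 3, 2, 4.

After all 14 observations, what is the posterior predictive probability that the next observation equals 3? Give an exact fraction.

14536544308738294321056926715005051352957327529511635494998658660191851319239114752/68934890709380285331209645743307851414296881109522274755363469012081623077392578125

obs 1: x=1 → posterior Gamma(6, 13/3)
obs 2: x=2 → posterior Gamma(8, 16/3)
obs 3: x=3 → posterior Gamma(11, 19/3)
obs 4: x=2 → posterior Gamma(13, 22/3)
obs 5: x=1 → posterior Gamma(14, 25/3)
obs 6: x=3 → posterior Gamma(17, 28/3)
obs 7: x=6 → posterior Gamma(23, 31/3)
obs 8: x=3 → posterior Gamma(26, 34/3)
obs 9: x=4 → posterior Gamma(30, 37/3)
obs 10: x=0 → posterior Gamma(30, 40/3)
obs 11: x=6 → posterior Gamma(36, 43/3)
obs 12: x=3 → posterior Gamma(39, 46/3)
obs 13: x=2 → posterior Gamma(41, 49/3)
obs 14: x=4 → posterior Gamma(45, 52/3)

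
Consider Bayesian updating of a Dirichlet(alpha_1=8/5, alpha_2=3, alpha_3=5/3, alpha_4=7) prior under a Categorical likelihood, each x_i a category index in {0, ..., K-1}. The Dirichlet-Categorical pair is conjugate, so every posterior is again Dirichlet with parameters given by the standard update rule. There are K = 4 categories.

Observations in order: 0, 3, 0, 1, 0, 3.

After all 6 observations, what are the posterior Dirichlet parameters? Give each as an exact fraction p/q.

alpha_1=23/5, alpha_2=4, alpha_3=5/3, alpha_4=9

obs 1: x=0 → posterior Dirichlet(13/5, 3, 5/3, 7)
obs 2: x=3 → posterior Dirichlet(13/5, 3, 5/3, 8)
obs 3: x=0 → posterior Dirichlet(18/5, 3, 5/3, 8)
obs 4: x=1 → posterior Dirichlet(18/5, 4, 5/3, 8)
obs 5: x=0 → posterior Dirichlet(23/5, 4, 5/3, 8)
obs 6: x=3 → posterior Dirichlet(23/5, 4, 5/3, 9)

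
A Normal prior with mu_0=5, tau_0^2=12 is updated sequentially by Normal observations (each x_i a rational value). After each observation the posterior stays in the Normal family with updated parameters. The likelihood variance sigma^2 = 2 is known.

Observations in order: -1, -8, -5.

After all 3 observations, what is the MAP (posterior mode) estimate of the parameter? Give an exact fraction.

obs 1: x=-1 → posterior Normal(-1/7, 12/7)
obs 2: x=-8 → posterior Normal(-49/13, 12/13)
obs 3: x=-5 → posterior Normal(-79/19, 12/19)

-79/19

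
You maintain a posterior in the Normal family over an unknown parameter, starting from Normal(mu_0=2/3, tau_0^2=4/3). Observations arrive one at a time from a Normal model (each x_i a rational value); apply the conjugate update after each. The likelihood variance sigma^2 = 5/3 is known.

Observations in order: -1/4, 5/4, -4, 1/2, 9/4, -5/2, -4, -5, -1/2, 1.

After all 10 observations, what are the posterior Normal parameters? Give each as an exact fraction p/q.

obs 1: x=-1/4 → posterior Normal(7/27, 20/27)
obs 2: x=5/4 → posterior Normal(22/39, 20/39)
obs 3: x=-4 → posterior Normal(-26/51, 20/51)
obs 4: x=1/2 → posterior Normal(-20/63, 20/63)
obs 5: x=9/4 → posterior Normal(7/75, 4/15)
obs 6: x=-5/2 → posterior Normal(-23/87, 20/87)
obs 7: x=-4 → posterior Normal(-71/99, 20/99)
obs 8: x=-5 → posterior Normal(-131/111, 20/111)
obs 9: x=-1/2 → posterior Normal(-137/123, 20/123)
obs 10: x=1 → posterior Normal(-25/27, 4/27)

mu_0=-25/27, tau_0^2=4/27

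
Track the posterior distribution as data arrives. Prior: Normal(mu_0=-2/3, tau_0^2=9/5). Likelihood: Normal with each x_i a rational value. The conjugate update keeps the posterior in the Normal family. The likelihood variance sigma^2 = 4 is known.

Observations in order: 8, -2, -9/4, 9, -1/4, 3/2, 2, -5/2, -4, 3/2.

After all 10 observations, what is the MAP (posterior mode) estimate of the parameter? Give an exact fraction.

obs 1: x=8 → posterior Normal(176/87, 36/29)
obs 2: x=-2 → posterior Normal(61/57, 18/19)
obs 3: x=-9/4 → posterior Normal(245/564, 36/47)
obs 4: x=9 → posterior Normal(1217/672, 9/14)
obs 5: x=-1/4 → posterior Normal(119/78, 36/65)
obs 6: x=3/2 → posterior Normal(169/111, 18/37)
obs 7: x=2 → posterior Normal(392/249, 36/83)
obs 8: x=-5/2 → posterior Normal(649/552, 9/23)
obs 9: x=-4 → posterior Normal(433/606, 36/101)
obs 10: x=3/2 → posterior Normal(257/330, 18/55)

257/330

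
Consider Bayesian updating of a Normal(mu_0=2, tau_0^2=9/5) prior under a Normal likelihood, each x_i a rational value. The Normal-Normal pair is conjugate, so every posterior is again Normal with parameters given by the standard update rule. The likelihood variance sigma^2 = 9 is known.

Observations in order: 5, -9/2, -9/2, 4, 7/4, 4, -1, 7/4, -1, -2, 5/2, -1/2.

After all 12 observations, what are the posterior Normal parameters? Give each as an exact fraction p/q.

obs 1: x=5 → posterior Normal(5/2, 3/2)
obs 2: x=-9/2 → posterior Normal(3/2, 9/7)
obs 3: x=-9/2 → posterior Normal(3/4, 9/8)
obs 4: x=4 → posterior Normal(10/9, 1)
obs 5: x=7/4 → posterior Normal(47/40, 9/10)
obs 6: x=4 → posterior Normal(63/44, 9/11)
obs 7: x=-1 → posterior Normal(59/48, 3/4)
obs 8: x=7/4 → posterior Normal(33/26, 9/13)
obs 9: x=-1 → posterior Normal(31/28, 9/14)
obs 10: x=-2 → posterior Normal(9/10, 3/5)
obs 11: x=5/2 → posterior Normal(1, 9/16)
obs 12: x=-1/2 → posterior Normal(31/34, 9/17)

mu_0=31/34, tau_0^2=9/17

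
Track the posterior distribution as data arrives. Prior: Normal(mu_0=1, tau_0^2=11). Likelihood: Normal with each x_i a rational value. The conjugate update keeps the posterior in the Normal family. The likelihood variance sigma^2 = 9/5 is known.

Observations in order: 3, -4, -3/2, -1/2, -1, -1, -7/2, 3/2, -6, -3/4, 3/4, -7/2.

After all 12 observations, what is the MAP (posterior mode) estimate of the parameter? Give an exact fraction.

obs 1: x=3 → posterior Normal(87/32, 99/64)
obs 2: x=-4 → posterior Normal(-46/119, 99/119)
obs 3: x=-3/2 → posterior Normal(-257/348, 33/58)
obs 4: x=-1/2 → posterior Normal(-156/229, 99/229)
obs 5: x=-1 → posterior Normal(-211/284, 99/284)
obs 6: x=-1 → posterior Normal(-266/339, 33/113)
obs 7: x=-7/2 → posterior Normal(-917/788, 99/394)
obs 8: x=3/2 → posterior Normal(-376/449, 99/449)
obs 9: x=-6 → posterior Normal(-353/252, 11/56)
obs 10: x=-3/4 → posterior Normal(-2989/2236, 99/559)
obs 11: x=3/4 → posterior Normal(-353/307, 99/614)
obs 12: x=-7/2 → posterior Normal(-599/446, 33/223)

-599/446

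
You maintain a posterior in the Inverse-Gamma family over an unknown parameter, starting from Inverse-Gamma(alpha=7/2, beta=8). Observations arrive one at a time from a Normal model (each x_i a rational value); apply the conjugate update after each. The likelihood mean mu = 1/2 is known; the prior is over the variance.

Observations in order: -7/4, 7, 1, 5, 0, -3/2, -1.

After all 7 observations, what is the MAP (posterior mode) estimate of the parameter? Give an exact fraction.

1445/256

obs 1: x=-7/4 → posterior Inverse-Gamma(4, 337/32)
obs 2: x=7 → posterior Inverse-Gamma(9/2, 1013/32)
obs 3: x=1 → posterior Inverse-Gamma(5, 1017/32)
obs 4: x=5 → posterior Inverse-Gamma(11/2, 1341/32)
obs 5: x=0 → posterior Inverse-Gamma(6, 1345/32)
obs 6: x=-3/2 → posterior Inverse-Gamma(13/2, 1409/32)
obs 7: x=-1 → posterior Inverse-Gamma(7, 1445/32)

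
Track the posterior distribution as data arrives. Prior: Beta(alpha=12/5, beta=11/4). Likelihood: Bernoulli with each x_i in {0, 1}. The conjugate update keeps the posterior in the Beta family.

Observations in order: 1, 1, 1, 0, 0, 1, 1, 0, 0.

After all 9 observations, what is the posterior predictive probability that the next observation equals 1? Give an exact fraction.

148/283

obs 1: x=1 → posterior Beta(17/5, 11/4)
obs 2: x=1 → posterior Beta(22/5, 11/4)
obs 3: x=1 → posterior Beta(27/5, 11/4)
obs 4: x=0 → posterior Beta(27/5, 15/4)
obs 5: x=0 → posterior Beta(27/5, 19/4)
obs 6: x=1 → posterior Beta(32/5, 19/4)
obs 7: x=1 → posterior Beta(37/5, 19/4)
obs 8: x=0 → posterior Beta(37/5, 23/4)
obs 9: x=0 → posterior Beta(37/5, 27/4)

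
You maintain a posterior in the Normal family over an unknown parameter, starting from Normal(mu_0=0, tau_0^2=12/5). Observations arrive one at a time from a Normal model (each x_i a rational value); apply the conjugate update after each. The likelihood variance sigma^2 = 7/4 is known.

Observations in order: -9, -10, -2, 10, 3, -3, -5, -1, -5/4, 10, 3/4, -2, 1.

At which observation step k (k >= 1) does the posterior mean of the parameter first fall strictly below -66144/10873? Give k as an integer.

obs 1: x=-9 → posterior Normal(-432/83, 84/83)
obs 2: x=-10 → posterior Normal(-912/131, 84/131)
obs 3: x=-2 → posterior Normal(-1008/179, 84/179)
obs 4: x=10 → posterior Normal(-528/227, 84/227)
obs 5: x=3 → posterior Normal(-384/275, 84/275)
obs 6: x=-3 → posterior Normal(-528/323, 84/323)
obs 7: x=-5 → posterior Normal(-768/371, 12/53)
obs 8: x=-1 → posterior Normal(-816/419, 84/419)
obs 9: x=-5/4 → posterior Normal(-876/467, 84/467)
obs 10: x=10 → posterior Normal(-396/515, 84/515)
obs 11: x=3/4 → posterior Normal(-360/563, 84/563)
obs 12: x=-2 → posterior Normal(-456/611, 84/611)
obs 13: x=1 → posterior Normal(-408/659, 84/659)

k = 2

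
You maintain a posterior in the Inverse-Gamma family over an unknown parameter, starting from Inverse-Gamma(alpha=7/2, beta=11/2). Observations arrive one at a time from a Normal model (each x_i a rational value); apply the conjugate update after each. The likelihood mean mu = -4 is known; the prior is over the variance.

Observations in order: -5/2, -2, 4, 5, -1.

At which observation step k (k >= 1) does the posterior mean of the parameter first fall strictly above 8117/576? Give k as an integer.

obs 1: x=-5/2 → posterior Inverse-Gamma(4, 53/8)
obs 2: x=-2 → posterior Inverse-Gamma(9/2, 69/8)
obs 3: x=4 → posterior Inverse-Gamma(5, 325/8)
obs 4: x=5 → posterior Inverse-Gamma(11/2, 649/8)
obs 5: x=-1 → posterior Inverse-Gamma(6, 685/8)

k = 4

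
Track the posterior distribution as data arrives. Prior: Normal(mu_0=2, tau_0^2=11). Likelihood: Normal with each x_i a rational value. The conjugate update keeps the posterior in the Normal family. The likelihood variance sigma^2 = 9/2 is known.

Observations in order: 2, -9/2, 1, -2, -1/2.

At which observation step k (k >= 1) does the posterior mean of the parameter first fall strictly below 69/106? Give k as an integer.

k = 2

obs 1: x=2 → posterior Normal(2, 99/31)
obs 2: x=-9/2 → posterior Normal(-37/53, 99/53)
obs 3: x=1 → posterior Normal(-1/5, 33/25)
obs 4: x=-2 → posterior Normal(-59/97, 99/97)
obs 5: x=-1/2 → posterior Normal(-10/17, 99/119)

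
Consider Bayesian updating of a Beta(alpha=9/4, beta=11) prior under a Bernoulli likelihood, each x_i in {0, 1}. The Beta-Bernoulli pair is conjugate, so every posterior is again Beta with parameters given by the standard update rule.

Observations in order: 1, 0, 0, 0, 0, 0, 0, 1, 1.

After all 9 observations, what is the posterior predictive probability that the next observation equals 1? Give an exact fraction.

obs 1: x=1 → posterior Beta(13/4, 11)
obs 2: x=0 → posterior Beta(13/4, 12)
obs 3: x=0 → posterior Beta(13/4, 13)
obs 4: x=0 → posterior Beta(13/4, 14)
obs 5: x=0 → posterior Beta(13/4, 15)
obs 6: x=0 → posterior Beta(13/4, 16)
obs 7: x=0 → posterior Beta(13/4, 17)
obs 8: x=1 → posterior Beta(17/4, 17)
obs 9: x=1 → posterior Beta(21/4, 17)

21/89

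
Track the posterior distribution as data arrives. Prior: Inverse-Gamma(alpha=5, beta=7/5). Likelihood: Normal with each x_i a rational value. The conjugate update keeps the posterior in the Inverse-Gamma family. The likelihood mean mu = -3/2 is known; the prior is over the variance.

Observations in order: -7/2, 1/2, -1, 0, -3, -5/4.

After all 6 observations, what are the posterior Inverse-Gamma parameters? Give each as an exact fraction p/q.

alpha=8, beta=1249/160

obs 1: x=-7/2 → posterior Inverse-Gamma(11/2, 17/5)
obs 2: x=1/2 → posterior Inverse-Gamma(6, 27/5)
obs 3: x=-1 → posterior Inverse-Gamma(13/2, 221/40)
obs 4: x=0 → posterior Inverse-Gamma(7, 133/20)
obs 5: x=-3 → posterior Inverse-Gamma(15/2, 311/40)
obs 6: x=-5/4 → posterior Inverse-Gamma(8, 1249/160)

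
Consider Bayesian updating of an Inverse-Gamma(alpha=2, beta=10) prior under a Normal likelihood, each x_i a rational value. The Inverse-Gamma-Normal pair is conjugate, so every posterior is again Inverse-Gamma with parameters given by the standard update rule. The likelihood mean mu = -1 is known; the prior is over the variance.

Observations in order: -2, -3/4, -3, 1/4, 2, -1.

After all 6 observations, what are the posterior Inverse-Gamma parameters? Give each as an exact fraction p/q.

alpha=5, beta=285/16

obs 1: x=-2 → posterior Inverse-Gamma(5/2, 21/2)
obs 2: x=-3/4 → posterior Inverse-Gamma(3, 337/32)
obs 3: x=-3 → posterior Inverse-Gamma(7/2, 401/32)
obs 4: x=1/4 → posterior Inverse-Gamma(4, 213/16)
obs 5: x=2 → posterior Inverse-Gamma(9/2, 285/16)
obs 6: x=-1 → posterior Inverse-Gamma(5, 285/16)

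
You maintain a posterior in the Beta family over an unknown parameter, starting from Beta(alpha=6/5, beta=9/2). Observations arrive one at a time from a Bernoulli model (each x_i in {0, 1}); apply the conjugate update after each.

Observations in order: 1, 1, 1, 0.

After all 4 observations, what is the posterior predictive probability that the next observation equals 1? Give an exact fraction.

42/97

obs 1: x=1 → posterior Beta(11/5, 9/2)
obs 2: x=1 → posterior Beta(16/5, 9/2)
obs 3: x=1 → posterior Beta(21/5, 9/2)
obs 4: x=0 → posterior Beta(21/5, 11/2)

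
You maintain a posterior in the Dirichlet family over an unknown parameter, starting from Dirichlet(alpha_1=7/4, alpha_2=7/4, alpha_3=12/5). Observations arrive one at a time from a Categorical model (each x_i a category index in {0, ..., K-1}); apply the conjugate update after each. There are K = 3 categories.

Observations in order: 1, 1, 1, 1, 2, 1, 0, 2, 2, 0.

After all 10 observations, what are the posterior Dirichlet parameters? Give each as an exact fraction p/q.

obs 1: x=1 → posterior Dirichlet(7/4, 11/4, 12/5)
obs 2: x=1 → posterior Dirichlet(7/4, 15/4, 12/5)
obs 3: x=1 → posterior Dirichlet(7/4, 19/4, 12/5)
obs 4: x=1 → posterior Dirichlet(7/4, 23/4, 12/5)
obs 5: x=2 → posterior Dirichlet(7/4, 23/4, 17/5)
obs 6: x=1 → posterior Dirichlet(7/4, 27/4, 17/5)
obs 7: x=0 → posterior Dirichlet(11/4, 27/4, 17/5)
obs 8: x=2 → posterior Dirichlet(11/4, 27/4, 22/5)
obs 9: x=2 → posterior Dirichlet(11/4, 27/4, 27/5)
obs 10: x=0 → posterior Dirichlet(15/4, 27/4, 27/5)

alpha_1=15/4, alpha_2=27/4, alpha_3=27/5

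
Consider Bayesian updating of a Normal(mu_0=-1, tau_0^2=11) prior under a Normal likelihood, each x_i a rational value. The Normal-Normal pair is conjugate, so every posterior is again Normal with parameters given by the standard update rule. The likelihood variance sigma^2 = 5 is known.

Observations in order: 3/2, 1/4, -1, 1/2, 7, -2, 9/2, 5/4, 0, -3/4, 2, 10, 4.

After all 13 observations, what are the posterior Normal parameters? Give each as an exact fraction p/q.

mu_0=1179/592, tau_0^2=55/148

obs 1: x=3/2 → posterior Normal(23/32, 55/16)
obs 2: x=1/4 → posterior Normal(19/36, 55/27)
obs 3: x=-1 → posterior Normal(13/152, 55/38)
obs 4: x=1/2 → posterior Normal(5/28, 55/49)
obs 5: x=7 → posterior Normal(343/240, 11/12)
obs 6: x=-2 → posterior Normal(255/284, 55/71)
obs 7: x=9/2 → posterior Normal(453/328, 55/82)
obs 8: x=5/4 → posterior Normal(127/93, 55/93)
obs 9: x=0 → posterior Normal(127/104, 55/104)
obs 10: x=-3/4 → posterior Normal(95/92, 11/23)
obs 11: x=2 → posterior Normal(563/504, 55/126)
obs 12: x=10 → posterior Normal(1003/548, 55/137)
obs 13: x=4 → posterior Normal(1179/592, 55/148)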